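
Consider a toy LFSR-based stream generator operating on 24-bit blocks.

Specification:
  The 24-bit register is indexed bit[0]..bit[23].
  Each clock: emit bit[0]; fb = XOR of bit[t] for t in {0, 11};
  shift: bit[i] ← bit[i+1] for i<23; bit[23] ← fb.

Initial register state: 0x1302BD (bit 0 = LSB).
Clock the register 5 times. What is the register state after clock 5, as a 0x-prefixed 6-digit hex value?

0xE89815

reg_0 = 0x1302BD
clock 1: out=1, reg = 0x89815E
clock 2: out=0, reg = 0x44C0AF
clock 3: out=1, reg = 0xA26057
clock 4: out=1, reg = 0xD1302B
clock 5: out=1, reg = 0xE89815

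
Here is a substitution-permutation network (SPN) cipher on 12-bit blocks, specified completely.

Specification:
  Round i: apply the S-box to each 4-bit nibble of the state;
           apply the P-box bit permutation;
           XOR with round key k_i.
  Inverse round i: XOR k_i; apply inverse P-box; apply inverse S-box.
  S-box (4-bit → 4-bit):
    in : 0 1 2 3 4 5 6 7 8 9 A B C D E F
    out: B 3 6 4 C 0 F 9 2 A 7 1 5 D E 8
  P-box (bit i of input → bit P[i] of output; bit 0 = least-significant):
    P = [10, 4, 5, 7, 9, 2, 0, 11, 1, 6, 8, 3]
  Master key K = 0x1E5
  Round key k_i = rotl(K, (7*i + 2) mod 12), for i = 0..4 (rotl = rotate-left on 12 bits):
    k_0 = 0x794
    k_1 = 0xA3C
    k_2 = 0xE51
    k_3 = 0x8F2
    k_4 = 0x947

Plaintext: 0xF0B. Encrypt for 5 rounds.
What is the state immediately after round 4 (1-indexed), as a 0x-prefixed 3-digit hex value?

s_0 = plaintext = 0xF0B
s_1 = Round(s_0, k_0) = 0x998
s_2 = Round(s_1, k_1) = 0x260
s_3 = Round(s_2, k_2) = 0x184
s_4 = Round(s_3, k_3) = 0x814
s_5 = Round(s_4, k_4) = 0xBA3

0x814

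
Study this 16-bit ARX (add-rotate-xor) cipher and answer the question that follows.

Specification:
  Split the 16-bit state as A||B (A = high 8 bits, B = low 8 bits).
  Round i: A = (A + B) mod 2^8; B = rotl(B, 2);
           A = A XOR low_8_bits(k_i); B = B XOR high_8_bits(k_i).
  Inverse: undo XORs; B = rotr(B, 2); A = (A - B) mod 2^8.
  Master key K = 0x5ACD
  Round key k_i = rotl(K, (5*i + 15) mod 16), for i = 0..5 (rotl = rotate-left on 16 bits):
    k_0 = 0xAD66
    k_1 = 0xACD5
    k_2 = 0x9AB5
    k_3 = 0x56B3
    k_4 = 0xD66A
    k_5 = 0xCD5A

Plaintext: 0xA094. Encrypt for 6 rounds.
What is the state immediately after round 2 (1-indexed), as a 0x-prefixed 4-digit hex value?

0x8453

s_0 = plaintext = 0xA094
s_1 = Round(s_0, k_0) = 0x52FF
s_2 = Round(s_1, k_1) = 0x8453
s_3 = Round(s_2, k_2) = 0x62D7
s_4 = Round(s_3, k_3) = 0x8A09
s_5 = Round(s_4, k_4) = 0xF9F2
s_6 = Round(s_5, k_5) = 0xB106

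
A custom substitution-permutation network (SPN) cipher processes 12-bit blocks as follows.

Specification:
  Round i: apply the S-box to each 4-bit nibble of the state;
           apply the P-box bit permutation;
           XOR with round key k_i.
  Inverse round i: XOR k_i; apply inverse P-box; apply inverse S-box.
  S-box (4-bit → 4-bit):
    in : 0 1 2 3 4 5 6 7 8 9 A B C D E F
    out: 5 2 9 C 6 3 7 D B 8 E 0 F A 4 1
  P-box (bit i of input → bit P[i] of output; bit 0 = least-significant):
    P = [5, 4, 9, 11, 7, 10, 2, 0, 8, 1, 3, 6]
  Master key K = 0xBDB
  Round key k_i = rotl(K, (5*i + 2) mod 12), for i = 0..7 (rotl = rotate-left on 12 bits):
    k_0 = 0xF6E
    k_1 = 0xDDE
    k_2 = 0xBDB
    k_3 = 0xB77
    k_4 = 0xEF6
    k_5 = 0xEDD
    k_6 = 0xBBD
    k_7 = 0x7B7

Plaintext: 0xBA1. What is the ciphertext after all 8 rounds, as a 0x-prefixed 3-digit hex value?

s_0 = plaintext = 0xBA1
s_1 = Round(s_0, k_0) = 0xB7B
s_2 = Round(s_1, k_1) = 0xD5B
s_3 = Round(s_2, k_2) = 0xF19
s_4 = Round(s_3, k_3) = 0x677
s_5 = Round(s_4, k_4) = 0x559
s_6 = Round(s_5, k_5) = 0x35F
s_7 = Round(s_6, k_6) = 0xF55
s_8 = Round(s_7, k_7) = 0x207

0x207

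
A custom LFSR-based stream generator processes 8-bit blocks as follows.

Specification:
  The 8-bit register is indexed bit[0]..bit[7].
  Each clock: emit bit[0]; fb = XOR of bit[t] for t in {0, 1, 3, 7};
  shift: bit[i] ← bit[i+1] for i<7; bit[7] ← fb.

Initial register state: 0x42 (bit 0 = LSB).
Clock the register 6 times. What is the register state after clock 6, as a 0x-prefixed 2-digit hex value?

0xE5

reg_0 = 0x42
clock 1: out=0, reg = 0xA1
clock 2: out=1, reg = 0x50
clock 3: out=0, reg = 0x28
clock 4: out=0, reg = 0x94
clock 5: out=0, reg = 0xCA
clock 6: out=0, reg = 0xE5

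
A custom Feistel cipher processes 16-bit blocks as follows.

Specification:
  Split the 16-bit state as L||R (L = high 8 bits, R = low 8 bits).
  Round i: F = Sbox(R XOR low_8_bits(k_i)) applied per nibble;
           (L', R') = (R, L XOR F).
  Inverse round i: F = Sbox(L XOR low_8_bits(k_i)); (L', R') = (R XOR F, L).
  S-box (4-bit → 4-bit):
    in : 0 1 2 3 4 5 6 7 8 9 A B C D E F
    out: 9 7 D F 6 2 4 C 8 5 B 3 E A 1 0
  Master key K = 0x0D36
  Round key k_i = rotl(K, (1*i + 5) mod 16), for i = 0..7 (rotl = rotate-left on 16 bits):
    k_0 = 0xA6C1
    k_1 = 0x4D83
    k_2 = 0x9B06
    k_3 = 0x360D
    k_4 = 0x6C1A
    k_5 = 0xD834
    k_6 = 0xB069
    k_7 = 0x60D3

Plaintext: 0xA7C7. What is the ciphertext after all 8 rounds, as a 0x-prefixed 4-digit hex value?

s_0 = plaintext = 0xA7C7
s_1 = Round(s_0, k_0) = 0xC733
s_2 = Round(s_1, k_1) = 0x33FE
s_3 = Round(s_2, k_2) = 0xFE3B
s_4 = Round(s_3, k_3) = 0x3B0A
s_5 = Round(s_4, k_4) = 0x0A42
s_6 = Round(s_5, k_5) = 0x42CE
s_7 = Round(s_6, k_6) = 0xCEFE
s_8 = Round(s_7, k_7) = 0xFE14

0xFE14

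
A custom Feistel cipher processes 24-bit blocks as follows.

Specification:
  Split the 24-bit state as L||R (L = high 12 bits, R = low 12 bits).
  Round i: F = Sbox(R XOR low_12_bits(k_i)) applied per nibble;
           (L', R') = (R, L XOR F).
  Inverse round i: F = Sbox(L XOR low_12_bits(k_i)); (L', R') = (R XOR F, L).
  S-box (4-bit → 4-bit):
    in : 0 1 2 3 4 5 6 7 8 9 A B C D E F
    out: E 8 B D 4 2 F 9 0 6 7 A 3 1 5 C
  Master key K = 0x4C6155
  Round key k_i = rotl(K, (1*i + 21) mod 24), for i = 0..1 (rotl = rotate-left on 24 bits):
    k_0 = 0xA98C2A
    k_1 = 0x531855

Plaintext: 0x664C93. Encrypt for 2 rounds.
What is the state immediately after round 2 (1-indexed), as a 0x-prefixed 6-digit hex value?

0x8C22FA

s_0 = plaintext = 0x664C93
s_1 = Round(s_0, k_0) = 0xC938C2
s_2 = Round(s_1, k_1) = 0x8C22FA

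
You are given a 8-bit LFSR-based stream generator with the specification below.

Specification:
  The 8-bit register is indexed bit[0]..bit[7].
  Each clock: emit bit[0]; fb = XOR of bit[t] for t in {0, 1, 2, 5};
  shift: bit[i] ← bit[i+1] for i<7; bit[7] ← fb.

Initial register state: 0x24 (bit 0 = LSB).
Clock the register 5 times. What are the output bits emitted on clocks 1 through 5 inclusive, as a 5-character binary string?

00100

reg_0 = 0x24
clock 1: out=0, reg = 0x12
clock 2: out=0, reg = 0x89
clock 3: out=1, reg = 0xC4
clock 4: out=0, reg = 0xE2
clock 5: out=0, reg = 0x71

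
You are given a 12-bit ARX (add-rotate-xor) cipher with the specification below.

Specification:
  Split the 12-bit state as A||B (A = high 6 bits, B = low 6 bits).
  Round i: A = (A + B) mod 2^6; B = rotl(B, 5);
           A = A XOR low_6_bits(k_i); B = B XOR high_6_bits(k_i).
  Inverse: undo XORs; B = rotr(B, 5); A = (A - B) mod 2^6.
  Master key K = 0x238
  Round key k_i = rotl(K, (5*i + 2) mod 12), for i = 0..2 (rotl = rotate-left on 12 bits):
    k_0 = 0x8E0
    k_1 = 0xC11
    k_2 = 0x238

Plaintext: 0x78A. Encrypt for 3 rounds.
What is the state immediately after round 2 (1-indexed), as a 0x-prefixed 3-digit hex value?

0xFE3

s_0 = plaintext = 0x78A
s_1 = Round(s_0, k_0) = 0x226
s_2 = Round(s_1, k_1) = 0xFE3
s_3 = Round(s_2, k_2) = 0x6B9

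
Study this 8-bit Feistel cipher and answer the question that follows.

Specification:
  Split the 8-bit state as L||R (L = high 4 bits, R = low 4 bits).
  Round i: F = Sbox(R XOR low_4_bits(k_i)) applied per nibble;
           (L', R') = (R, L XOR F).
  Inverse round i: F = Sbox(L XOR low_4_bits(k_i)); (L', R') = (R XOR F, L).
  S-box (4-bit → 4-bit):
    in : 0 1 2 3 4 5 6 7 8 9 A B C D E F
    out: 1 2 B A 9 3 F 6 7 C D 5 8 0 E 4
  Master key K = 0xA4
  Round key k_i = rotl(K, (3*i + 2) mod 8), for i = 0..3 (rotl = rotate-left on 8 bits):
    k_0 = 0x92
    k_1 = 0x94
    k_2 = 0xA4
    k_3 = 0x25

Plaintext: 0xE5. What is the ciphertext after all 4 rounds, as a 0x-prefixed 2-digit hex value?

0x4F

s_0 = plaintext = 0xE5
s_1 = Round(s_0, k_0) = 0x58
s_2 = Round(s_1, k_1) = 0x8D
s_3 = Round(s_2, k_2) = 0xD4
s_4 = Round(s_3, k_3) = 0x4F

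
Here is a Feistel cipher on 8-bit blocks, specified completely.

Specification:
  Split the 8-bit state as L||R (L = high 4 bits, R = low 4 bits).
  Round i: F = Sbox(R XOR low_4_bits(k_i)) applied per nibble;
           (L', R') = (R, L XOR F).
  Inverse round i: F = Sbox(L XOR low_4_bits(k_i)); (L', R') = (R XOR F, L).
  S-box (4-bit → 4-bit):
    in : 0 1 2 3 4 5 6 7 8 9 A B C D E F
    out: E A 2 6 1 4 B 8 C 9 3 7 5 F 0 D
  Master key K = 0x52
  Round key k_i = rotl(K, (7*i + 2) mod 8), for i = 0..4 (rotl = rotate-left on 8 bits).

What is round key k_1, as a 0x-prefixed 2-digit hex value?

0xA4

K = 0x52
k_0 = rotl(K, (7*0+2) mod 8) = rotl(K, 2) = 0x49
k_1 = rotl(K, (7*1+2) mod 8) = rotl(K, 1) = 0xA4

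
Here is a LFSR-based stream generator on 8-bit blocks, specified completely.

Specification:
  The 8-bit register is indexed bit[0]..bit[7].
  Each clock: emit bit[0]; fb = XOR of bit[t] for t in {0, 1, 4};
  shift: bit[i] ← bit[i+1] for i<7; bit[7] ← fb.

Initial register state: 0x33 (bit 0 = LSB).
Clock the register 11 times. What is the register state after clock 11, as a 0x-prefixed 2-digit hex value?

0xC7

reg_0 = 0x33
clock 1: out=1, reg = 0x99
clock 2: out=1, reg = 0x4C
clock 3: out=0, reg = 0x26
clock 4: out=0, reg = 0x93
clock 5: out=1, reg = 0xC9
clock 6: out=1, reg = 0xE4
clock 7: out=0, reg = 0x72
clock 8: out=0, reg = 0x39
clock 9: out=1, reg = 0x1C
clock 10: out=0, reg = 0x8E
clock 11: out=0, reg = 0xC7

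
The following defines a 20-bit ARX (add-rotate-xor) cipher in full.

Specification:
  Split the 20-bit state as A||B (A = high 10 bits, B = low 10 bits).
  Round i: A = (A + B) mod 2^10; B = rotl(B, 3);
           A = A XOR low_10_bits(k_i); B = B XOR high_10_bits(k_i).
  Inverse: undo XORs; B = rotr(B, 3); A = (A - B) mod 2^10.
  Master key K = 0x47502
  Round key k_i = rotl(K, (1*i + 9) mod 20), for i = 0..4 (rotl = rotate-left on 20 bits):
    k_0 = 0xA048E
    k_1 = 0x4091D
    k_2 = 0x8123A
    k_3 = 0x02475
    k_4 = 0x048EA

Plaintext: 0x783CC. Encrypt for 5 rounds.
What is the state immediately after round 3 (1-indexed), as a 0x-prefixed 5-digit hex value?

0xDCB98

s_0 = plaintext = 0x783CC
s_1 = Round(s_0, k_0) = 0x488E6
s_2 = Round(s_1, k_1) = 0xC5633
s_3 = Round(s_2, k_2) = 0xDCB98
s_4 = Round(s_3, k_3) = 0xDFCCE
s_5 = Round(s_4, k_4) = 0x29E63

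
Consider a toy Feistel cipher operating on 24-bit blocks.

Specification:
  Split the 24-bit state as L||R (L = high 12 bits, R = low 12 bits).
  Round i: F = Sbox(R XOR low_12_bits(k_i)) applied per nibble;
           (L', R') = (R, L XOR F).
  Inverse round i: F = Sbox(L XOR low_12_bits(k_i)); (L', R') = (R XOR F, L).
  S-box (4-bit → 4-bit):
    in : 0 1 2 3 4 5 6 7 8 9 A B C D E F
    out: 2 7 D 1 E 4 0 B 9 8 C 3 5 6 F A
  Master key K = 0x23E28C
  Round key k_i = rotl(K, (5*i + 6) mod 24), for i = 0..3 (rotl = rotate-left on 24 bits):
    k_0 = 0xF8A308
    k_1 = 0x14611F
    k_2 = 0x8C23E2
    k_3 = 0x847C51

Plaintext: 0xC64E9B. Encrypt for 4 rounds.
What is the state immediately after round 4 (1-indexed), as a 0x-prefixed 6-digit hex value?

0x581555

s_0 = plaintext = 0xC64E9B
s_1 = Round(s_0, k_0) = 0xE9BAE5
s_2 = Round(s_1, k_1) = 0xAE5D37
s_3 = Round(s_2, k_2) = 0xD37581
s_4 = Round(s_3, k_3) = 0x581555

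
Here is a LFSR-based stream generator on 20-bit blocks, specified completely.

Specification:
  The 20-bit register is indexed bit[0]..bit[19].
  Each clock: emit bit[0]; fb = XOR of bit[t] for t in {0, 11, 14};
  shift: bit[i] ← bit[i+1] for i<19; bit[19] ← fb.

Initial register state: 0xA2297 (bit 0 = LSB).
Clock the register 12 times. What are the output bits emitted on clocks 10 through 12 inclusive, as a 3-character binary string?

reg_0 = 0xA2297
clock 1: out=1, reg = 0xD114B
clock 2: out=1, reg = 0xE88A5
clock 3: out=1, reg = 0x74452
clock 4: out=0, reg = 0xBA229
clock 5: out=1, reg = 0xDD114
clock 6: out=0, reg = 0xEE88A
clock 7: out=0, reg = 0x77445
clock 8: out=1, reg = 0x3BA22
clock 9: out=0, reg = 0x9DD11
clock 10: out=1, reg = 0xCEE88
clock 11: out=0, reg = 0x67744
clock 12: out=0, reg = 0xB3BA2

100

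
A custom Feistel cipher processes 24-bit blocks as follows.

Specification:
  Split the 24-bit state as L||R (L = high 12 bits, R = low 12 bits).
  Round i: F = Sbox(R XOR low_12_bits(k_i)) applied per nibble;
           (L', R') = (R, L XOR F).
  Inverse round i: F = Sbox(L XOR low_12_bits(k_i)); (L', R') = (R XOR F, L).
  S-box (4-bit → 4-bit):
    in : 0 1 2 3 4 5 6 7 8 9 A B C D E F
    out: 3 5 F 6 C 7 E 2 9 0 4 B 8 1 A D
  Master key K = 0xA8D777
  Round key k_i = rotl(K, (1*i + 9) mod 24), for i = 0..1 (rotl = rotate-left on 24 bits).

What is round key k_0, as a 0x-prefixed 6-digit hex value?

K = 0xA8D777
k_0 = rotl(K, (1*0+9) mod 24) = rotl(K, 9) = 0xAEEF51

0xAEEF51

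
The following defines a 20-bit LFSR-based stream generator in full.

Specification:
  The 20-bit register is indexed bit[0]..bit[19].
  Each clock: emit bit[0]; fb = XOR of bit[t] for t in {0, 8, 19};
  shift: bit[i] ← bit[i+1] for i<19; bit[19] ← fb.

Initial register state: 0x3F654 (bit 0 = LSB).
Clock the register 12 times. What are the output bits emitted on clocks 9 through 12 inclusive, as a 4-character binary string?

reg_0 = 0x3F654
clock 1: out=0, reg = 0x1FB2A
clock 2: out=0, reg = 0x8FD95
clock 3: out=1, reg = 0xC7ECA
clock 4: out=0, reg = 0xE3F65
clock 5: out=1, reg = 0xF1FB2
clock 6: out=0, reg = 0x78FD9
clock 7: out=1, reg = 0x3C7EC
clock 8: out=0, reg = 0x9E3F6
clock 9: out=0, reg = 0x4F1FB
clock 10: out=1, reg = 0x278FD
clock 11: out=1, reg = 0x93C7E
clock 12: out=0, reg = 0xC9E3F

0110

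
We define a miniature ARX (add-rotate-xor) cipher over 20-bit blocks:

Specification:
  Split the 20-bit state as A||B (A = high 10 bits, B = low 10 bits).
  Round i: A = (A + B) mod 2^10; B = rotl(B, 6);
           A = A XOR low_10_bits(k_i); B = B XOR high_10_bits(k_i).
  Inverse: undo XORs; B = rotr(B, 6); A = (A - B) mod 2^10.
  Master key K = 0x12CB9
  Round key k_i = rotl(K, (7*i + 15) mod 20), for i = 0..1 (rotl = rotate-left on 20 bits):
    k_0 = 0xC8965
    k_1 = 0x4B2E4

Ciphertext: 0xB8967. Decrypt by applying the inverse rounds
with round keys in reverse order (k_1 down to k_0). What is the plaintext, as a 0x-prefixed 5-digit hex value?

s_0 = ciphertext = 0xB8967
s_1 = InvRound(s_0, k_1) = 0xD54B1
s_2 = InvRound(s_1, k_0) = 0x3C93E

0x3C93E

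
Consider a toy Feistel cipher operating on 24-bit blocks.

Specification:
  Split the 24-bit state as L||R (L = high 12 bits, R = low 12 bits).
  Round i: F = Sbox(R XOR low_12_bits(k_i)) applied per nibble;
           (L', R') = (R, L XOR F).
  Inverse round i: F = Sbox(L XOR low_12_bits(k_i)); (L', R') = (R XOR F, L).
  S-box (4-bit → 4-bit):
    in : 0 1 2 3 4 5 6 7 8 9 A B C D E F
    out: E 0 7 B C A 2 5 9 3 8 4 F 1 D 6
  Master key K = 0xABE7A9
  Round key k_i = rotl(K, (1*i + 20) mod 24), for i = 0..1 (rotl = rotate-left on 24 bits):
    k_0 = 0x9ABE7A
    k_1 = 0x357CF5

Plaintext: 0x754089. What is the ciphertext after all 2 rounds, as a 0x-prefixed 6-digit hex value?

0xA3F271

s_0 = plaintext = 0x754089
s_1 = Round(s_0, k_0) = 0x089A3F
s_2 = Round(s_1, k_1) = 0xA3F271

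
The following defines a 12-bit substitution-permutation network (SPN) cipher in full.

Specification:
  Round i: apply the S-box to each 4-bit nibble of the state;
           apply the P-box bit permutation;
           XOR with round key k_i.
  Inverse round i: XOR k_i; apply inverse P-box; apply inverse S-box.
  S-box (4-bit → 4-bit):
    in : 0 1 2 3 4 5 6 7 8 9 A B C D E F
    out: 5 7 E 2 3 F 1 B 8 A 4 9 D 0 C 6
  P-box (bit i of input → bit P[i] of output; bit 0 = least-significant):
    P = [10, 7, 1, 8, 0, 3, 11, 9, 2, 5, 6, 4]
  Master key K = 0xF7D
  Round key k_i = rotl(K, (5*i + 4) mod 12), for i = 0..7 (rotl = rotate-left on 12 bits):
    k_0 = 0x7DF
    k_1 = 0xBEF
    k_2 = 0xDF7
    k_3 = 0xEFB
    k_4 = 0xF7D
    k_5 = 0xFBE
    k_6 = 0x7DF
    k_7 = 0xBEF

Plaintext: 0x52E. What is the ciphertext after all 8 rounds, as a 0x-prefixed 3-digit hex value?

0x70E

s_0 = plaintext = 0x52E
s_1 = Round(s_0, k_0) = 0xCA1
s_2 = Round(s_1, k_1) = 0x739
s_3 = Round(s_2, k_2) = 0xC4B
s_4 = Round(s_3, k_3) = 0xBA6
s_5 = Round(s_4, k_4) = 0x369
s_6 = Round(s_5, k_5) = 0xE1F
s_7 = Round(s_6, k_6) = 0xF04
s_8 = Round(s_7, k_7) = 0x70E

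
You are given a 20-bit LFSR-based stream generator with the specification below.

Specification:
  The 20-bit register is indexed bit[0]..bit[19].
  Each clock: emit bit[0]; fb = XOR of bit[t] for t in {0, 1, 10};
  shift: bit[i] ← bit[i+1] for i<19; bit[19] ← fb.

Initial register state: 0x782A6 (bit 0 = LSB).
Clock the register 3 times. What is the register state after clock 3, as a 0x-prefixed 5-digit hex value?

0xAF054

reg_0 = 0x782A6
clock 1: out=0, reg = 0xBC153
clock 2: out=1, reg = 0x5E0A9
clock 3: out=1, reg = 0xAF054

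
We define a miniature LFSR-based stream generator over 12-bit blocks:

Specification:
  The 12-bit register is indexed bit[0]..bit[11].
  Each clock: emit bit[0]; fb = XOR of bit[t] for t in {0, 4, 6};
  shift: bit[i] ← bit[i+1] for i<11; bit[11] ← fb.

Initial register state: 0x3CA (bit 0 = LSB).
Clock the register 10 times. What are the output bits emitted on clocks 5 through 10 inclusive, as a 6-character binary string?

reg_0 = 0x3CA
clock 1: out=0, reg = 0x9E5
clock 2: out=1, reg = 0x4F2
clock 3: out=0, reg = 0x279
clock 4: out=1, reg = 0x93C
clock 5: out=0, reg = 0xC9E
clock 6: out=0, reg = 0xE4F
clock 7: out=1, reg = 0x727
clock 8: out=1, reg = 0xB93
clock 9: out=1, reg = 0x5C9
clock 10: out=1, reg = 0x2E4

001111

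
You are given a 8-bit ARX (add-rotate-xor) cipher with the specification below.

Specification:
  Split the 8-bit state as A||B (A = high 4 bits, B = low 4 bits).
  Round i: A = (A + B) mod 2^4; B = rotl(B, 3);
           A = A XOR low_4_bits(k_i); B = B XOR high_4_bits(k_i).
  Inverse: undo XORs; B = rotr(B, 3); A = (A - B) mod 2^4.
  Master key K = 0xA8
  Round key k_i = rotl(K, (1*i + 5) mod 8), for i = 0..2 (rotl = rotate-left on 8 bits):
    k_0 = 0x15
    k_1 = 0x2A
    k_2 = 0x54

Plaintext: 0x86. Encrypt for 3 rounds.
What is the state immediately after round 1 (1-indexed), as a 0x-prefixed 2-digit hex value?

s_0 = plaintext = 0x86
s_1 = Round(s_0, k_0) = 0xB2
s_2 = Round(s_1, k_1) = 0x73
s_3 = Round(s_2, k_2) = 0xEC

0xB2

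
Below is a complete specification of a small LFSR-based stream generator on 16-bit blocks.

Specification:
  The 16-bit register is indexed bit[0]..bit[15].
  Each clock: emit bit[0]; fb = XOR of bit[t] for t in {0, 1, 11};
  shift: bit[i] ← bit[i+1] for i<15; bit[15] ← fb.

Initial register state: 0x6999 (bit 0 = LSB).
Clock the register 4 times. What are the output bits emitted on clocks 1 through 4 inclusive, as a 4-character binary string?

reg_0 = 0x6999
clock 1: out=1, reg = 0x34CC
clock 2: out=0, reg = 0x1A66
clock 3: out=0, reg = 0x0D33
clock 4: out=1, reg = 0x8699

1001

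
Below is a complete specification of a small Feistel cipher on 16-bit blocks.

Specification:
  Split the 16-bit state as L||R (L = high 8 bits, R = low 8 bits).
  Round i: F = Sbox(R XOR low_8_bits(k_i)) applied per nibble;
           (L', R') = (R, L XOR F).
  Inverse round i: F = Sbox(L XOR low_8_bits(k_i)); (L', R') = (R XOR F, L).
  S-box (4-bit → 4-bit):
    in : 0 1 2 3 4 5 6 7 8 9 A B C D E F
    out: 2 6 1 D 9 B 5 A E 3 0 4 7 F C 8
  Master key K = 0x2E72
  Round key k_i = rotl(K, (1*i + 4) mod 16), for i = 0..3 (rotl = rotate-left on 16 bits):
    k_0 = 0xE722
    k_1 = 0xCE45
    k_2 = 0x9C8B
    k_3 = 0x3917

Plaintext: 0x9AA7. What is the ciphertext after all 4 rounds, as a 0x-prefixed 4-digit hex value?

0xFAB1

s_0 = plaintext = 0x9AA7
s_1 = Round(s_0, k_0) = 0xA771
s_2 = Round(s_1, k_1) = 0x717E
s_3 = Round(s_2, k_2) = 0x7EFA
s_4 = Round(s_3, k_3) = 0xFAB1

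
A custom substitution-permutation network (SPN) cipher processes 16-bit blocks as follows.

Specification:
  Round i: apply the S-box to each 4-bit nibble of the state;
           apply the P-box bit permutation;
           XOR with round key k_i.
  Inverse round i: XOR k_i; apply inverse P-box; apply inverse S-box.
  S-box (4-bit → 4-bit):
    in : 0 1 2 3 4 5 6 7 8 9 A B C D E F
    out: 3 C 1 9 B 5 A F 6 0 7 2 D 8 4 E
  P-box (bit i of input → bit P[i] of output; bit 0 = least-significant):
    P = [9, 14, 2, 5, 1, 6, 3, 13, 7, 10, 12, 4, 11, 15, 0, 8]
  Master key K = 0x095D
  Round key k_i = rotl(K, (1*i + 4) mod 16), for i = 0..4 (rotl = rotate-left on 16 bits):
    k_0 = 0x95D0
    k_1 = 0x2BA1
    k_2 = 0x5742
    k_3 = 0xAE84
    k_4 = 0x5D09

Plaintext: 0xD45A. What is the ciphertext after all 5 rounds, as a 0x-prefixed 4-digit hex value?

0x9835

s_0 = plaintext = 0xD45A
s_1 = Round(s_0, k_0) = 0xD24E
s_2 = Round(s_1, k_1) = 0x0A67
s_3 = Round(s_2, k_2) = 0xA9A6
s_4 = Round(s_3, k_3) = 0x66EF
s_5 = Round(s_4, k_4) = 0x9835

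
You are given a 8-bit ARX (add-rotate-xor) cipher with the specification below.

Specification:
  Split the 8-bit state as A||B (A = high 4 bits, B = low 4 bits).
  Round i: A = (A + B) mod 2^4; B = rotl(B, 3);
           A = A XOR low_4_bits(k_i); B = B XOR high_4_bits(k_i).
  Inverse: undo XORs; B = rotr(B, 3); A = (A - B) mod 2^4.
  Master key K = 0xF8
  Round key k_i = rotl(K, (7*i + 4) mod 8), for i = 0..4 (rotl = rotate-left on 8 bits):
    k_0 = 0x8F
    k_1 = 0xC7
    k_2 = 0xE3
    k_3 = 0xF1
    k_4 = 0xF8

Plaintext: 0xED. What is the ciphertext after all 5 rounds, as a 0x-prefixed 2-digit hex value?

s_0 = plaintext = 0xED
s_1 = Round(s_0, k_0) = 0x46
s_2 = Round(s_1, k_1) = 0xDF
s_3 = Round(s_2, k_2) = 0xF1
s_4 = Round(s_3, k_3) = 0x17
s_5 = Round(s_4, k_4) = 0x04

0x04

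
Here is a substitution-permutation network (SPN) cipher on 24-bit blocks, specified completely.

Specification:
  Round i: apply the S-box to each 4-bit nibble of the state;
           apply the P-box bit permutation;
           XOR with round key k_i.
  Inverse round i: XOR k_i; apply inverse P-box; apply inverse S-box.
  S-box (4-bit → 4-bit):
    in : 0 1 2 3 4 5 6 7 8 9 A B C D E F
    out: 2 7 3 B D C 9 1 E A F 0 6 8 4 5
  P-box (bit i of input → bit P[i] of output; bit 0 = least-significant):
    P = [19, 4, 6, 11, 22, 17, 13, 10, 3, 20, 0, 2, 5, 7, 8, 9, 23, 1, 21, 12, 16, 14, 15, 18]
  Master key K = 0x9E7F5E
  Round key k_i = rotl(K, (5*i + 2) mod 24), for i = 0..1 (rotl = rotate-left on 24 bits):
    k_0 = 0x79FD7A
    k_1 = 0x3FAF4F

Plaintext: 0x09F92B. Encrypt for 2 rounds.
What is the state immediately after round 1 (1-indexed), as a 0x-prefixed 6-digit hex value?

s_0 = plaintext = 0x09F92B
s_1 = Round(s_0, k_0) = 0x2BAC5C
s_2 = Round(s_1, k_1) = 0x2EC8BE

0x2BAC5C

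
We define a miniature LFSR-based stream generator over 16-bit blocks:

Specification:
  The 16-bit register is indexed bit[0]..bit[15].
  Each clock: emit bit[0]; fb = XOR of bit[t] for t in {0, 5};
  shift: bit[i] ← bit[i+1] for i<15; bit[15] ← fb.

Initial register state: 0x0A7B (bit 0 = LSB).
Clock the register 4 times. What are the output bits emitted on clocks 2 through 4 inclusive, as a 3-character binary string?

101

reg_0 = 0x0A7B
clock 1: out=1, reg = 0x053D
clock 2: out=1, reg = 0x029E
clock 3: out=0, reg = 0x014F
clock 4: out=1, reg = 0x80A7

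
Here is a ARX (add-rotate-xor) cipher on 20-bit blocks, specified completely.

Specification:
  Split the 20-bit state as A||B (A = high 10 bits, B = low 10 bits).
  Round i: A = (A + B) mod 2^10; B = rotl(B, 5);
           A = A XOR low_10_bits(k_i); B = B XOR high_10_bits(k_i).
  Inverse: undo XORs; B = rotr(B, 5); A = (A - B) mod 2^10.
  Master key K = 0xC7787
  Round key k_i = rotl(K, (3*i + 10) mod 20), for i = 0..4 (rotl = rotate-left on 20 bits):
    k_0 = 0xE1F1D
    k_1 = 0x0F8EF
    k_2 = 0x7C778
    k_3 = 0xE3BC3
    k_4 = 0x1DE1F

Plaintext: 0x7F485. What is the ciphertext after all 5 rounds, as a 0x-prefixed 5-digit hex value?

0xF74B8

s_0 = plaintext = 0x7F485
s_1 = Round(s_0, k_0) = 0x67F23
s_2 = Round(s_1, k_1) = 0x0B447
s_3 = Round(s_2, k_2) = 0xC3113
s_4 = Round(s_3, k_3) = 0xF71E6
s_5 = Round(s_4, k_4) = 0xF74B8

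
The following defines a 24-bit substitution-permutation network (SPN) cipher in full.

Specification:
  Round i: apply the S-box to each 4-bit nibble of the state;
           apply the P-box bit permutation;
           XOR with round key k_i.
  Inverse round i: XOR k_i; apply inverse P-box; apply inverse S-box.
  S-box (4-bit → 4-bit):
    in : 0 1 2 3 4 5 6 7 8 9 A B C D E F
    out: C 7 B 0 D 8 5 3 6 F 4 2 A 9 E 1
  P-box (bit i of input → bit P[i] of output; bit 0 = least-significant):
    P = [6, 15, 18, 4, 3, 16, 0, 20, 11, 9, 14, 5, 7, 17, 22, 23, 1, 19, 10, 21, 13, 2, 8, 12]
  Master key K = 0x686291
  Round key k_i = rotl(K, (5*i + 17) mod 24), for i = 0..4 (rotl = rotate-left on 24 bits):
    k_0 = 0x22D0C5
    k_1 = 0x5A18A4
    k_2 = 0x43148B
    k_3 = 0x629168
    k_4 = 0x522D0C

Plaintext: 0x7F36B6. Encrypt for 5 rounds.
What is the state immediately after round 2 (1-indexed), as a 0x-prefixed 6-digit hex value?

s_0 = plaintext = 0x7F36B6
s_1 = Round(s_0, k_0) = 0x27B883
s_2 = Round(s_1, k_1) = 0x516AA3
s_3 = Round(s_2, k_2) = 0x0B4008
s_4 = Round(s_3, k_3) = 0xBE40C9
s_5 = Round(s_4, k_4) = 0xAFE9F8

0x516AA3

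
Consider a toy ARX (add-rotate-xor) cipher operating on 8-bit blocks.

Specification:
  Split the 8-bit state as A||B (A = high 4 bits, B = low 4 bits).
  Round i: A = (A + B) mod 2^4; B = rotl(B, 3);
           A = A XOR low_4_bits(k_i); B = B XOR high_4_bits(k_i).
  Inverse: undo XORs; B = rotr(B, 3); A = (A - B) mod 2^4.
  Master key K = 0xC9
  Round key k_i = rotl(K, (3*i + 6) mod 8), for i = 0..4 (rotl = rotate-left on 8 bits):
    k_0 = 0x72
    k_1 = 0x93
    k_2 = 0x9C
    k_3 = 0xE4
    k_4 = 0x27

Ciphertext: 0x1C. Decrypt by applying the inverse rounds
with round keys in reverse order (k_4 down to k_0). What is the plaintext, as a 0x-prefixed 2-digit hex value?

0xA7

s_0 = ciphertext = 0x1C
s_1 = InvRound(s_0, k_4) = 0x9D
s_2 = InvRound(s_1, k_3) = 0x76
s_3 = InvRound(s_2, k_2) = 0xCF
s_4 = InvRound(s_3, k_1) = 0x3C
s_5 = InvRound(s_4, k_0) = 0xA7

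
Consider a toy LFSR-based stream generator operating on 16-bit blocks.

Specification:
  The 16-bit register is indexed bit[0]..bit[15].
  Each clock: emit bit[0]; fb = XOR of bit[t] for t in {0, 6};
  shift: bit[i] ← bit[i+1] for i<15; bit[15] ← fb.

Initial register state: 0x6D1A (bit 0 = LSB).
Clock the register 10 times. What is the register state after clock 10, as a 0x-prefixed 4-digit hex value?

reg_0 = 0x6D1A
clock 1: out=0, reg = 0x368D
clock 2: out=1, reg = 0x9B46
clock 3: out=0, reg = 0xCDA3
clock 4: out=1, reg = 0xE6D1
clock 5: out=1, reg = 0x7368
clock 6: out=0, reg = 0xB9B4
clock 7: out=0, reg = 0x5CDA
clock 8: out=0, reg = 0xAE6D
clock 9: out=1, reg = 0x5736
clock 10: out=0, reg = 0x2B9B

0x2B9B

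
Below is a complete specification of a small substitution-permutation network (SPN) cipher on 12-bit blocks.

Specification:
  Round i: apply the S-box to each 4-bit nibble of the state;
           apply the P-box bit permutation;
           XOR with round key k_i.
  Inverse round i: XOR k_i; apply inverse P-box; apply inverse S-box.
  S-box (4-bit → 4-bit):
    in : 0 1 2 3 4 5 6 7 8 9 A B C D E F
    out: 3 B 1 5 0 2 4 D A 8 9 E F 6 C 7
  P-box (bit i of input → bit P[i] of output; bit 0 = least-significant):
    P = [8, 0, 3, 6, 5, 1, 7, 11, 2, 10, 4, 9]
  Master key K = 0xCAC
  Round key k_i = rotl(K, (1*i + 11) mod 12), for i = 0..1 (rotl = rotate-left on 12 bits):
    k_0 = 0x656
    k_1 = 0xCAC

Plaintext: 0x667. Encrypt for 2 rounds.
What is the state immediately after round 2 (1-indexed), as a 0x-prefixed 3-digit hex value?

0x6F2

s_0 = plaintext = 0x667
s_1 = Round(s_0, k_0) = 0x78E
s_2 = Round(s_1, k_1) = 0x6F2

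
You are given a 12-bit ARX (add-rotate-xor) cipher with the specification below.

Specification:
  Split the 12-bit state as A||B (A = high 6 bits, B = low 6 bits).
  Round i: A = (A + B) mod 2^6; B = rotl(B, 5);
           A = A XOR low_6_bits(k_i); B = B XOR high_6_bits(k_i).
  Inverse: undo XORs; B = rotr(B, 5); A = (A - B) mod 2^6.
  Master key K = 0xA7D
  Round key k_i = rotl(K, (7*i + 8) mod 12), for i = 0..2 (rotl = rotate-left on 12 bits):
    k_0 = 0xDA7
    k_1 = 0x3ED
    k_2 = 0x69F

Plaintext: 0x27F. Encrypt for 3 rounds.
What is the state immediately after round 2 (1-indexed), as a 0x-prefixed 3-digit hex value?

0x56B

s_0 = plaintext = 0x27F
s_1 = Round(s_0, k_0) = 0xBC9
s_2 = Round(s_1, k_1) = 0x56B
s_3 = Round(s_2, k_2) = 0x7EF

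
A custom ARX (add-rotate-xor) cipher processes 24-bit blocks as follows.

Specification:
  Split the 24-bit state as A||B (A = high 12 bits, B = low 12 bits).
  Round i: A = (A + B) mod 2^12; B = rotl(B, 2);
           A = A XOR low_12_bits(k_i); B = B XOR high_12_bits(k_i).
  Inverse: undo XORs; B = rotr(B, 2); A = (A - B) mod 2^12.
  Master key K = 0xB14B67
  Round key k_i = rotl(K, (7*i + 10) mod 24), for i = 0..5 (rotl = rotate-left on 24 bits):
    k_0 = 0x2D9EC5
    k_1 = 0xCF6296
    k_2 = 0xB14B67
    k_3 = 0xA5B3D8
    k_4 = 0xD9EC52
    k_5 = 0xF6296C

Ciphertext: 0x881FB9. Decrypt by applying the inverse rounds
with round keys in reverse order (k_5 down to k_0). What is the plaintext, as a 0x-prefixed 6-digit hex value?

0x02E44F

s_0 = ciphertext = 0x881FB9
s_1 = InvRound(s_0, k_5) = 0x5B7C36
s_2 = InvRound(s_1, k_4) = 0x97B06A
s_3 = InvRound(s_2, k_3) = 0x41768C
s_4 = InvRound(s_3, k_2) = 0xC0A366
s_5 = InvRound(s_4, k_1) = 0xAB83E4
s_6 = InvRound(s_5, k_0) = 0x02E44F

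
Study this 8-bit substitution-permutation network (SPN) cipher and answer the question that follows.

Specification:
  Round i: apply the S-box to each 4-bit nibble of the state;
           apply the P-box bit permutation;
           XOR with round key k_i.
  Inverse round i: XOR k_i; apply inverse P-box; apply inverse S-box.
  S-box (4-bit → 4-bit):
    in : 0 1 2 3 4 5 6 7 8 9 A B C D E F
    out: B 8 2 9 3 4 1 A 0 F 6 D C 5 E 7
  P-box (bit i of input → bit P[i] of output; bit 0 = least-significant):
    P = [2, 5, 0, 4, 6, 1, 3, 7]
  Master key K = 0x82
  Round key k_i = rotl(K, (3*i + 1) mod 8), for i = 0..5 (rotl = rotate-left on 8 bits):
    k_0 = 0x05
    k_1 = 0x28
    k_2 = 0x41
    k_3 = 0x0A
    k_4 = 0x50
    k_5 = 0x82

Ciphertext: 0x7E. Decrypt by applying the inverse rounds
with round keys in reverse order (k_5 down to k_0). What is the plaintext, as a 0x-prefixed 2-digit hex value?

s_0 = ciphertext = 0x7E
s_1 = InvRound(s_0, k_5) = 0xB0
s_2 = InvRound(s_1, k_4) = 0x32
s_3 = InvRound(s_2, k_3) = 0x57
s_4 = InvRound(s_3, k_2) = 0x23
s_5 = InvRound(s_4, k_1) = 0xA5
s_6 = InvRound(s_5, k_0) = 0x12

0x12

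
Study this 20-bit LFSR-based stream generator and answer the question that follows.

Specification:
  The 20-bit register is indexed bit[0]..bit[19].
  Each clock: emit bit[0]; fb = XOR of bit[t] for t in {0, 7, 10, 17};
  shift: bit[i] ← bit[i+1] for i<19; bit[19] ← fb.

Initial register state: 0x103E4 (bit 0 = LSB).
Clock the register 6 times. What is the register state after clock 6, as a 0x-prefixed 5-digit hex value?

reg_0 = 0x103E4
clock 1: out=0, reg = 0x881F2
clock 2: out=0, reg = 0xC40F9
clock 3: out=1, reg = 0x6207C
clock 4: out=0, reg = 0xB103E
clock 5: out=0, reg = 0xD881F
clock 6: out=1, reg = 0xEC40F

0xEC40F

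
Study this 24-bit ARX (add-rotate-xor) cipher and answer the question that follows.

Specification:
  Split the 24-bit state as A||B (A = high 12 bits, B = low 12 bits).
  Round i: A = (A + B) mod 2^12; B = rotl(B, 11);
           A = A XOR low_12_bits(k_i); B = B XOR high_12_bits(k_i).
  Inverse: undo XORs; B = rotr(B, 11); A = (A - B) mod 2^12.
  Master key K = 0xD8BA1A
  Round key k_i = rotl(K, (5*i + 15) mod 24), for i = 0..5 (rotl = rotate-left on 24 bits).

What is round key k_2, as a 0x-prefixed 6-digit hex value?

0xB17435

K = 0xD8BA1A
k_0 = rotl(K, (5*0+15) mod 24) = rotl(K, 15) = 0x0D6C5D
k_1 = rotl(K, (5*1+15) mod 24) = rotl(K, 20) = 0xAD8BA1
k_2 = rotl(K, (5*2+15) mod 24) = rotl(K, 1) = 0xB17435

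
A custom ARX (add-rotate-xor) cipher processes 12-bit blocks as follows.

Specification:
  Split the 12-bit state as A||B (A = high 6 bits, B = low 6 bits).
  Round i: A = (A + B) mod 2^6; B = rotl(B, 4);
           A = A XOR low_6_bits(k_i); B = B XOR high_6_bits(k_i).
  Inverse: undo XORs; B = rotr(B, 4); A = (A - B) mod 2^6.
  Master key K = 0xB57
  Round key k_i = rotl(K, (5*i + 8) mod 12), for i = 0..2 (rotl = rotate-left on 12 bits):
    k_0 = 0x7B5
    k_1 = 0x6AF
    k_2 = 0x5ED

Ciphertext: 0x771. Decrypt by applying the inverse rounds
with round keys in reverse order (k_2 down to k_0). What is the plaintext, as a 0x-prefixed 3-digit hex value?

s_0 = ciphertext = 0x771
s_1 = InvRound(s_0, k_2) = 0x59A
s_2 = InvRound(s_1, k_1) = 0xE40
s_3 = InvRound(s_2, k_0) = 0x4F9

0x4F9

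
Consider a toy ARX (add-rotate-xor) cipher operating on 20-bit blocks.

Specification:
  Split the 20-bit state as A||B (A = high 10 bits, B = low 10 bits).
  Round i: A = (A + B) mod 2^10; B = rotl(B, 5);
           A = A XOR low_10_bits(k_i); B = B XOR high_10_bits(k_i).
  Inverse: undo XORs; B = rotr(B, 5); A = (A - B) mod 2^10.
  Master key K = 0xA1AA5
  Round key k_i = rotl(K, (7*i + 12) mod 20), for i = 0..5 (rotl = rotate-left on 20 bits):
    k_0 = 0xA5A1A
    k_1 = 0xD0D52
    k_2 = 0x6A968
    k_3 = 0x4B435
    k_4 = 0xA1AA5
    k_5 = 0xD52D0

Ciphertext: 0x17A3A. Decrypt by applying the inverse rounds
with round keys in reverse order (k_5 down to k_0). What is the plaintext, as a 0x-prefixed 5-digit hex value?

0x2E84D

s_0 = ciphertext = 0x17A3A
s_1 = InvRound(s_0, k_5) = 0x30DCB
s_2 = InvRound(s_1, k_4) = 0x2B1BA
s_3 = InvRound(s_2, k_3) = 0x6D6E4
s_4 = InvRound(s_3, k_2) = 0xC0DDA
s_5 = InvRound(s_4, k_1) = 0xC7734
s_6 = InvRound(s_5, k_0) = 0x2E84D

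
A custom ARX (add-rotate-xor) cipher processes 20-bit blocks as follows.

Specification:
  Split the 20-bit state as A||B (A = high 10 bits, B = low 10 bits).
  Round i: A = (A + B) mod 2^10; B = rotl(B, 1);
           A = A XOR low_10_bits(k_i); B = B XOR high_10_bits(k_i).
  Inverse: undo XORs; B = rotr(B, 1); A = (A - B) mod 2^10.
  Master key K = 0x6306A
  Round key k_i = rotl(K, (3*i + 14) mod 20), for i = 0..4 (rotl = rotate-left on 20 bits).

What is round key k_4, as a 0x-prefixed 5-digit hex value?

K = 0x6306A
k_0 = rotl(K, (3*0+14) mod 20) = rotl(K, 14) = 0xA98C1
k_1 = rotl(K, (3*1+14) mod 20) = rotl(K, 17) = 0x4C60D
k_2 = rotl(K, (3*2+14) mod 20) = rotl(K, 0) = 0x6306A
k_3 = rotl(K, (3*3+14) mod 20) = rotl(K, 3) = 0x18353
k_4 = rotl(K, (3*4+14) mod 20) = rotl(K, 6) = 0xC1A98

0xC1A98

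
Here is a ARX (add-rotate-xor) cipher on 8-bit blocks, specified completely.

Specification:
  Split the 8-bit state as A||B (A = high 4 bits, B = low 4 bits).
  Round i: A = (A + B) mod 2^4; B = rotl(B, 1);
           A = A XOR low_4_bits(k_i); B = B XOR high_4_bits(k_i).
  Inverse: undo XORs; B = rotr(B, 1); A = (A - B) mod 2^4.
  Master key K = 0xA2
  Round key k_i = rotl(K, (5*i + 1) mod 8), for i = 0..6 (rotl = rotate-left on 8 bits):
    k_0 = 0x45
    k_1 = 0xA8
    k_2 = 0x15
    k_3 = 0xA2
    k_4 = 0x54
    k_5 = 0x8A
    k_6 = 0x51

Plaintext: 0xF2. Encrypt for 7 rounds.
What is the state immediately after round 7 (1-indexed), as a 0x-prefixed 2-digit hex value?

0x90

s_0 = plaintext = 0xF2
s_1 = Round(s_0, k_0) = 0x40
s_2 = Round(s_1, k_1) = 0xCA
s_3 = Round(s_2, k_2) = 0x34
s_4 = Round(s_3, k_3) = 0x52
s_5 = Round(s_4, k_4) = 0x31
s_6 = Round(s_5, k_5) = 0xEA
s_7 = Round(s_6, k_6) = 0x90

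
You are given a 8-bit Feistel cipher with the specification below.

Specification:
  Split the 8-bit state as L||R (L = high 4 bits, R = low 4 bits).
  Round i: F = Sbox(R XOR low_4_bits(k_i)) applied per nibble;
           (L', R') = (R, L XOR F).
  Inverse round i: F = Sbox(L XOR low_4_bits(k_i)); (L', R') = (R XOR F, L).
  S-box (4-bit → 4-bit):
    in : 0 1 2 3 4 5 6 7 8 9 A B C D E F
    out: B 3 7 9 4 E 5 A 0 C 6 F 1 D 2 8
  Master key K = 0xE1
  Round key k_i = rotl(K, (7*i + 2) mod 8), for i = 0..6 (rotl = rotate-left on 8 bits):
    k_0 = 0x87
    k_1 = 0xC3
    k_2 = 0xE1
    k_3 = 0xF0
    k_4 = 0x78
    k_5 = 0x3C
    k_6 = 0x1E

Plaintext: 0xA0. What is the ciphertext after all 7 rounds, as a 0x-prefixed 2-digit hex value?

0x40

s_0 = plaintext = 0xA0
s_1 = Round(s_0, k_0) = 0x00
s_2 = Round(s_1, k_1) = 0x09
s_3 = Round(s_2, k_2) = 0x90
s_4 = Round(s_3, k_3) = 0x02
s_5 = Round(s_4, k_4) = 0x26
s_6 = Round(s_5, k_5) = 0x64
s_7 = Round(s_6, k_6) = 0x40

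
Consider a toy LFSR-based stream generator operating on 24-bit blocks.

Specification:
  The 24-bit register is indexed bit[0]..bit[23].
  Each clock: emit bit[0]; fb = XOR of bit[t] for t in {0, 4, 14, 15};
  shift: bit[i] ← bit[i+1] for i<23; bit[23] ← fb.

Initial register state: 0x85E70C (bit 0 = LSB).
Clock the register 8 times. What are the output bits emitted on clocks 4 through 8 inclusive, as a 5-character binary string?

10000

reg_0 = 0x85E70C
clock 1: out=0, reg = 0x42F386
clock 2: out=0, reg = 0x2179C3
clock 3: out=1, reg = 0x10BCE1
clock 4: out=1, reg = 0x085E70
clock 5: out=0, reg = 0x042F38
clock 6: out=0, reg = 0x82179C
clock 7: out=0, reg = 0xC10BCE
clock 8: out=0, reg = 0x6085E7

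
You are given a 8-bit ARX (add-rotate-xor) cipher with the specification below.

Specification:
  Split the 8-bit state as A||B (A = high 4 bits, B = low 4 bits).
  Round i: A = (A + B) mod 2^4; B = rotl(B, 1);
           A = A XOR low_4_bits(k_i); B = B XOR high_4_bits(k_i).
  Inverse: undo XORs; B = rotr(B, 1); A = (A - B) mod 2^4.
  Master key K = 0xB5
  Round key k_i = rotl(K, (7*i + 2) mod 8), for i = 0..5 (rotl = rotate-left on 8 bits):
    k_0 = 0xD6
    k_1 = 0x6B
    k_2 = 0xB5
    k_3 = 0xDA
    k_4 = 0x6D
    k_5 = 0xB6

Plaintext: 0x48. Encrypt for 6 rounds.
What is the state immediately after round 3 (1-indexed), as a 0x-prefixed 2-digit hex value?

s_0 = plaintext = 0x48
s_1 = Round(s_0, k_0) = 0xAC
s_2 = Round(s_1, k_1) = 0xDF
s_3 = Round(s_2, k_2) = 0x94
s_4 = Round(s_3, k_3) = 0x75
s_5 = Round(s_4, k_4) = 0x1C
s_6 = Round(s_5, k_5) = 0xB2

0x94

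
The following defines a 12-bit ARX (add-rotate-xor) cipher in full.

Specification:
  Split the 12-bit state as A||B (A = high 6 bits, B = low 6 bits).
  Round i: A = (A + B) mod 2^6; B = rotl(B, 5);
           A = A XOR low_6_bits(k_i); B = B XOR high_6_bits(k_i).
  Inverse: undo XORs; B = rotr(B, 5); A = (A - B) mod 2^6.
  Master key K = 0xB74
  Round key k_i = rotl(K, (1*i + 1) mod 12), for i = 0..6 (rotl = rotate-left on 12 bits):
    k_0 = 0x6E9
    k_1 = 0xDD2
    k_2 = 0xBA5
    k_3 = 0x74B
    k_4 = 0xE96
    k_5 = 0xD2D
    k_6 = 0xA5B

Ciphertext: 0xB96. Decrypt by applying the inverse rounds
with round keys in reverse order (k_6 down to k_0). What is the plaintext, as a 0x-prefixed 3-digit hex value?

s_0 = ciphertext = 0xB96
s_1 = InvRound(s_0, k_6) = 0xDBF
s_2 = InvRound(s_1, k_5) = 0x156
s_3 = InvRound(s_2, k_4) = 0xE99
s_4 = InvRound(s_3, k_3) = 0xA48
s_5 = InvRound(s_4, k_2) = 0xFCD
s_6 = InvRound(s_5, k_1) = 0xE35
s_7 = InvRound(s_6, k_0) = 0xD1D

0xD1D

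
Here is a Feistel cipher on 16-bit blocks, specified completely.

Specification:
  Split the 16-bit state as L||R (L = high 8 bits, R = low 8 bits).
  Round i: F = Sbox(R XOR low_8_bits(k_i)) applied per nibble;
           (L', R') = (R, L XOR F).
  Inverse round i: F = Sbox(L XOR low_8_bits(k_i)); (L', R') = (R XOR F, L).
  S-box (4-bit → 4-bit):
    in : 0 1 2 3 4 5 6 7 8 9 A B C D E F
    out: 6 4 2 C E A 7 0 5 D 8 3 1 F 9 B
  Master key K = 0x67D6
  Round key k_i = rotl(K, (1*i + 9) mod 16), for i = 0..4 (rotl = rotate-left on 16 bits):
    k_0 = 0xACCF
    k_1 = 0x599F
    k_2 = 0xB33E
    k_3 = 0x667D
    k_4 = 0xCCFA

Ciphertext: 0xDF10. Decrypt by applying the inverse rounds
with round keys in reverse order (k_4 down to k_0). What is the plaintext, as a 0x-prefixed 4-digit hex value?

0xC02B

s_0 = ciphertext = 0xDF10
s_1 = InvRound(s_0, k_4) = 0x3ADF
s_2 = InvRound(s_1, k_3) = 0x3F3A
s_3 = InvRound(s_2, k_2) = 0x5E3F
s_4 = InvRound(s_3, k_1) = 0x2B5E
s_5 = InvRound(s_4, k_0) = 0xC02B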